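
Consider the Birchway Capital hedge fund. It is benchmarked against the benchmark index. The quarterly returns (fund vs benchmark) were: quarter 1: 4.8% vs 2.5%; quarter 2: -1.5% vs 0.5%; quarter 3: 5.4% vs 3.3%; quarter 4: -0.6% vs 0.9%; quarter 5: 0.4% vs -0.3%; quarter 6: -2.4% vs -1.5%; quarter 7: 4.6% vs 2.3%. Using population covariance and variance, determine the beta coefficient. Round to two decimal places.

1.78

r̄p = 1.5286%,  r̄m = 1.1000%
Cov = Σ(rp − r̄p)(rm − r̄m) / 7 = 4.4029
Var(rm) = Σ(rm − r̄m)² / 7 = 2.4800
β = Cov / Var = 4.4029 / 2.4800 = 1.7754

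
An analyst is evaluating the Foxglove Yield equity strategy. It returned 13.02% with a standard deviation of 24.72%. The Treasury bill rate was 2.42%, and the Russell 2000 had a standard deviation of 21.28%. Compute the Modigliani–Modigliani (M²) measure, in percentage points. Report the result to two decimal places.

Sharpe = (Rp − Rf) / σp = (13.02% − 2.42%) / 24.72% = 0.4288
M² = Rf + Sharpe × σm = 2.42% + 0.4288 × 21.28% = 11.5449%

11.54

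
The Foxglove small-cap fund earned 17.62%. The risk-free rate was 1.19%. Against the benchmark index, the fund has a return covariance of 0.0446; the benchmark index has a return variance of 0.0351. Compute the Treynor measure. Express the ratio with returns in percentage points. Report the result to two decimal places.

β = Cov / Var = 0.0446 / 0.0351 = 1.2707
Treynor = (Rp − Rf) / β = (17.62% − 1.19%) / 1.2707 = 16.43 / 1.2707 = 12.9299

12.93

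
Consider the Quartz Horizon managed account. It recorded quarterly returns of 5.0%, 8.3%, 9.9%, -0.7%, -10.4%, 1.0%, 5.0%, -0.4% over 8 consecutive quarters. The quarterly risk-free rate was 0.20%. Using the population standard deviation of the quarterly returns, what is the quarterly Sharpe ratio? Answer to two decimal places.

μ = (5 + 8.3 + 9.9 − 0.7 − 10.4 + 1 + 5 − 0.4) / 8 = 17.70 / 8 = 2.2125%
Σ(r − μ)² = 287.5488; population σ = √(287.5488/8) = 5.9953%
Sharpe = (μ − rf) / σ = (2.2125 − 0.2) / 5.9953 = 2.0125 / 5.9953 = 0.3357

0.34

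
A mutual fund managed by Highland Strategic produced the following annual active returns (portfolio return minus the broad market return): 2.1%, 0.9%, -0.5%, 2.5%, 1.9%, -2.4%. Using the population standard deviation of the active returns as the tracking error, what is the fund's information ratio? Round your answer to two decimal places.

0.44

μ = (2.1 + 0.9 − 0.5 + 2.5 + 1.9 − 2.4) / 6 = 4.50 / 6 = 0.7500%
Σ(r − μ)² = (2.1 − 0.7500)² + (0.9 − 0.7500)² + (-0.5 − 0.7500)² + … = 17.7150
population σ = √(17.7150 / 6) = √2.9525 = 1.7183%
IR = μ / tracking error = 0.7500 / 1.7183 = 0.4365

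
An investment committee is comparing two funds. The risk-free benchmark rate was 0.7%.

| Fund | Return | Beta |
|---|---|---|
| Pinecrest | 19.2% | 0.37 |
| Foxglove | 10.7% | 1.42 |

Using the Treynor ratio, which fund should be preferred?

Pinecrest

Pinecrest: Treynor = (19.2% − 0.7%) / 0.37 = 50.000
Foxglove: Treynor = (10.7% − 0.7%) / 1.42 = 7.042
Highest: Pinecrest (50.000).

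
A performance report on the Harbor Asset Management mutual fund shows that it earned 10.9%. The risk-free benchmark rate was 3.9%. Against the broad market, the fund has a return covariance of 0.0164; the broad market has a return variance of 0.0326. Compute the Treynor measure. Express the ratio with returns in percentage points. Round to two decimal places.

β = Cov / Var = 0.0164 / 0.0326 = 0.5031
Treynor = (Rp − Rf) / β = (10.9% − 3.9%) / 0.5031 = 7.00 / 0.5031 = 13.9137

13.91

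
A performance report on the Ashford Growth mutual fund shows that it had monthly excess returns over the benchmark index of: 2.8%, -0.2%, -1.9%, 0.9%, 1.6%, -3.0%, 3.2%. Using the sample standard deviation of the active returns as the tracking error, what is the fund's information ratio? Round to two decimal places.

r̄ = (2.8 − 0.2 − 1.9 + 0.9 + 1.6 − 3 + 3.2) / 7 = 0.4857%
Σ(r − r̄)² = (2.8 − 0.4857)² + (-0.2 − 0.4857)² + (-1.9 − 0.4857)² + … = 32.4486
sample σ = √(32.4486 / 6) = √5.4081 = 2.3255%
IR = r̄ / tracking error = 0.4857 / 2.3255 = 0.2089

0.21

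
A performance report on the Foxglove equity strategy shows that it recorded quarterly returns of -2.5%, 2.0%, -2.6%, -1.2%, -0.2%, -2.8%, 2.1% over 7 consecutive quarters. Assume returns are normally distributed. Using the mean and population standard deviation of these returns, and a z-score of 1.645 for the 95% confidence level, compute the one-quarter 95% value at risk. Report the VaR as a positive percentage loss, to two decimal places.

3.97

Mean return r̄ = -5.20 / 7 = -0.7429%
Σ(r − r̄)² = 26.8771; population σ = √(26.8771/7) = 1.9595%
VaR = −(r̄ − z·σ) = −(-0.7429 − 1.645 × 1.9595) = −(-3.9663) = 3.9663%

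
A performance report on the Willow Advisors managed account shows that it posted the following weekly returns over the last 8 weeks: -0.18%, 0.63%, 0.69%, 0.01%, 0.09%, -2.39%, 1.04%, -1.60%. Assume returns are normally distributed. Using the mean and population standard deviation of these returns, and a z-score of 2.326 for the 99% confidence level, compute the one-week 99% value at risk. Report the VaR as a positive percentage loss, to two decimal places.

2.80

Mean return μ = -1.710 / 8 = -0.2138%
Population σ = √[Σ(r − μ)² / 8] = √[9.9018 / 8] = √1.2377 = 1.1125%
VaR = −(μ − z·σ) = −(-0.2138 − 2.326 × 1.1125) = −(-2.8015) = 2.8015%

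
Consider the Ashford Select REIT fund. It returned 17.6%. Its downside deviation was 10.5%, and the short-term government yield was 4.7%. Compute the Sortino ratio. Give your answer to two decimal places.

Sortino = (Rp − Rf) / σd = (17.6% − 4.7%) / 10.5% = 12.90% / 10.5% = 1.2286

1.23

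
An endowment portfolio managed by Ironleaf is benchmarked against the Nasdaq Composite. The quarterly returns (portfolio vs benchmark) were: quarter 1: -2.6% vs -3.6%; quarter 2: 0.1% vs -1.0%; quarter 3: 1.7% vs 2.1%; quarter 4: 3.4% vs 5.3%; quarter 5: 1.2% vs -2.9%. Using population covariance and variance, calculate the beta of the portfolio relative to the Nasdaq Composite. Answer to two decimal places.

r̄p = 0.7600%,  r̄m = -0.0200%
Cov = Σ(rp − r̄p)(rm − r̄m) / 5 = 5.4892
Var(rm) = Σ(rm − r̄m)² / 5 = 10.9736
β = Cov / Var = 5.4892 / 10.9736 = 0.5002

0.50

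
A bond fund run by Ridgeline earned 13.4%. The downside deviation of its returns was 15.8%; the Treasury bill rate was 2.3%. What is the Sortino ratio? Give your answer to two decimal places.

0.70

Sortino = (Rp − Rf) / σd = (13.4% − 2.3%) / 15.8% = 11.10% / 15.8% = 0.7025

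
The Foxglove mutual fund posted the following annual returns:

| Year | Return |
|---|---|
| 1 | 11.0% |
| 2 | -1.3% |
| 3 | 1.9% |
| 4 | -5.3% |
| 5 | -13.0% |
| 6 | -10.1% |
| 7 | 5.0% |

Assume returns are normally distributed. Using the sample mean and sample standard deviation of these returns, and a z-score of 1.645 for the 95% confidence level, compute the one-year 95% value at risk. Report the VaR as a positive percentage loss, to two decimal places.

r̄ = (11 − 1.3 + 1.9 − 5.3 − 13 − 10.1 + 5) / 7 = -11.80 / 7 = -1.6857%
Sample std dev = √[430.5086 / 6] = 8.4706%
VaR = −(r̄ − z·σ) = −(-1.6857 − 1.645 × 8.4706) = −(-15.6198) = 15.6198%

15.62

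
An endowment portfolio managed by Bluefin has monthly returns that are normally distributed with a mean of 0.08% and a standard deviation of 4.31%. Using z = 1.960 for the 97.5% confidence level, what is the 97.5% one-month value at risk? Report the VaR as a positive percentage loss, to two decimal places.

8.37

VaR (as % loss) = −(μ − z·σ) = −(0.08% − 1.960 × 4.31%) = −(-8.3676%) = 8.3676%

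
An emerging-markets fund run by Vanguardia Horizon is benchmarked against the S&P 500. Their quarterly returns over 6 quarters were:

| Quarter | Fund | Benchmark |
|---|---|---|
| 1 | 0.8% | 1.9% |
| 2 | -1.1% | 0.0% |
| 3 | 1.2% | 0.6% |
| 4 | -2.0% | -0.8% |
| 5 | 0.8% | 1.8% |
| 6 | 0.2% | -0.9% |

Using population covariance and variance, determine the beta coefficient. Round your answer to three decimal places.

r̄p = -0.0167%,  r̄m = 0.4333%
Cov = Σ(rp − r̄p)(rm − r̄m) / 6 = 0.8572
Var(rm) = Σ(rm − r̄m)² / 6 = 1.2556
β = Cov / Var = 0.8572 / 1.2556 = 0.6827

0.683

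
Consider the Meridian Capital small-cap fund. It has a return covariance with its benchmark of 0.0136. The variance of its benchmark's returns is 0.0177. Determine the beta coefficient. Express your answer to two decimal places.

0.77

β = Cov(Rp, Rm) / Var(Rm) = 0.0136 / 0.0177 = 0.7684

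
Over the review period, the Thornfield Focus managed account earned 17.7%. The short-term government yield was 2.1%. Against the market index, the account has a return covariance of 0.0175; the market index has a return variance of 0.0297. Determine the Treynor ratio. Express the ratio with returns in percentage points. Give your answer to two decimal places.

β = Cov / Var = 0.0175 / 0.0297 = 0.5892
Treynor = (Rp − Rf) / β = (17.7% − 2.1%) / 0.5892 = 15.60 / 0.5892 = 26.4766

26.48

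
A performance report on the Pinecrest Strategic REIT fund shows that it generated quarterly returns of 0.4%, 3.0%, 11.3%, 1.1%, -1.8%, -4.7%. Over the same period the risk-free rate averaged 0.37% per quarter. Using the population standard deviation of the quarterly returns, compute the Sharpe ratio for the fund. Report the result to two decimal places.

Mean return r̄ = 9.30 / 6 = 1.5500%
Population σ = √[Σ(r − r̄)² / 6] = √[148.9750 / 6] = √24.8292 = 4.9829%
Sharpe = (r̄ − rf) / σ = (1.5500 − 0.37) / 4.9829 = 1.1800 / 4.9829 = 0.2368

0.24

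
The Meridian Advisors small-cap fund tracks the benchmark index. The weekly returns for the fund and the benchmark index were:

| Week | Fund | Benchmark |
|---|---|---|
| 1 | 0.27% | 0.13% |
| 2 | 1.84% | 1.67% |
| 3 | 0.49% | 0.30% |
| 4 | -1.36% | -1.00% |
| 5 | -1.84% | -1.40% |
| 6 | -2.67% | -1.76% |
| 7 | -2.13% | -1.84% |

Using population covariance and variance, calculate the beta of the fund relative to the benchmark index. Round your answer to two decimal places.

1.26

r̄p = -0.7714%,  r̄m = -0.5571%
Cov = Σ(rp − r̄p)(rm − r̄m) / 7 = 1.8287
Var(rm) = Σ(rm − r̄m)² / 7 = 1.4523
β = Cov / Var = 1.8287 / 1.4523 = 1.2592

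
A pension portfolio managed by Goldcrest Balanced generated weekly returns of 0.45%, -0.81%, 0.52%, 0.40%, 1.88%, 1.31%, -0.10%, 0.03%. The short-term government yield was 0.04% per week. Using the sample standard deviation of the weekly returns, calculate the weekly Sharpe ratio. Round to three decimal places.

0.504

r̄ = (0.45 − 0.81 + 0.52 + 0.4 + 1.88 + 1.31 − 0.1 + 0.03) / 8 = 0.4600%
Σ(r − r̄)² = (0.45 − 0.4600)² + (-0.81 − 0.4600)² + … = 4.8576
sample σ = √(4.8576 / 7) = √0.6939 = 0.8330%
Sharpe = (r̄ − rf) / σ = (0.4600 − 0.04) / 0.8330 = 0.4200 / 0.8330 = 0.5042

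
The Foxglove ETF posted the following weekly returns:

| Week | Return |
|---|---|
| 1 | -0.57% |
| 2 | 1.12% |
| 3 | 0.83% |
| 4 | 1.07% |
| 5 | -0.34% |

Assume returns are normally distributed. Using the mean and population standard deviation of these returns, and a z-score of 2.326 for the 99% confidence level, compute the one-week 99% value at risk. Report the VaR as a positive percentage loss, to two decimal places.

r̄ = (-0.57 + 1.12 + 0.83 + 1.07 − 0.34) / 5 = 2.110 / 5 = 0.4220%
Population std dev = √[2.6383 / 5] = 0.7264%
VaR = −(r̄ − z·σ) = −(0.4220 − 2.326 × 0.7264) = −(-1.2676) = 1.2676%

1.27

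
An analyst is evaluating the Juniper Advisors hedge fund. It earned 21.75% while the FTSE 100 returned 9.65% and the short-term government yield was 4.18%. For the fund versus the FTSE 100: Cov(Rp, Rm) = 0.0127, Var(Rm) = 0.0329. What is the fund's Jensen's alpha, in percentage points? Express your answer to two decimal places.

β = Cov / Var = 0.0127 / 0.0329 = 0.3860
E[R] = Rf + β(Rm − Rf) = 4.18% + 0.3860 × (9.65% − 4.18%) = 6.2914%
α = Rp − E[R] = 21.75% − 6.2914% = 15.4586

15.46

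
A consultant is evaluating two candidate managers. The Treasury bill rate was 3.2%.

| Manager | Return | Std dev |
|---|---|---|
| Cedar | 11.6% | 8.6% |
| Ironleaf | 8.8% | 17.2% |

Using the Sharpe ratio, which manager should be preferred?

Cedar: Sharpe ratio = (11.6% − 3.2%) / 8.6% = 0.977
Ironleaf: Sharpe ratio = (8.8% − 3.2%) / 17.2% = 0.326
Highest: Cedar (0.977).

Cedar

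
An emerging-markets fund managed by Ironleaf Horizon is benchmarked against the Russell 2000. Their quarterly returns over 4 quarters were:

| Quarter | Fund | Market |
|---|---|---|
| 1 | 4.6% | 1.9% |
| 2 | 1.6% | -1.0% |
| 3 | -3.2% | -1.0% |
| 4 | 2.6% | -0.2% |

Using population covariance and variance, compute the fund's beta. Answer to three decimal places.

1.820

r̄p = 1.4000%,  r̄m = -0.0750%
Cov = Σ(rp − r̄p)(rm − r̄m) / 4 = 2.5600
Var(rm) = Σ(rm − r̄m)² / 4 = 1.4069
β = Cov / Var = 2.5600 / 1.4069 = 1.8196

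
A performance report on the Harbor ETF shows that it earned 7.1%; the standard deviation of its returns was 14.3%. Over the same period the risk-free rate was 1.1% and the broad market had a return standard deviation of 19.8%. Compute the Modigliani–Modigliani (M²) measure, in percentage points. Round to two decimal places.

9.41

Sharpe = (Rp − Rf) / σp = (7.1% − 1.1%) / 14.3% = 0.4196
M² = Rf + Sharpe × σm = 1.1% + 0.4196 × 19.8% = 9.4081%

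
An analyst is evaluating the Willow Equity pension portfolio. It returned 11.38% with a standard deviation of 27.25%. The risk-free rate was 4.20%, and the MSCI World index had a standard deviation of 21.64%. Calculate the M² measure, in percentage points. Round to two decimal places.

9.90

Sharpe = (Rp − Rf) / σp = (11.38% − 4.20%) / 27.25% = 0.2635
M² = Rf + Sharpe × σm = 4.20% + 0.2635 × 21.64% = 9.9021%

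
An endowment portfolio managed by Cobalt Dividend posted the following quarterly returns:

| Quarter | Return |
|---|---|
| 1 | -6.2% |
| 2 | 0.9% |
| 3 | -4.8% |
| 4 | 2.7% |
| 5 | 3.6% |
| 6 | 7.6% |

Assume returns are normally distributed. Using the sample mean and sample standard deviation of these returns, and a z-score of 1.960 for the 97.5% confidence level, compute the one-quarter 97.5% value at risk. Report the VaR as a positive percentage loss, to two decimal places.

9.66

Mean return μ = 3.80 / 6 = 0.6333%
Sample std dev = √[137.8933 / 5] = 5.2515%
VaR = −(μ − z·σ) = −(0.6333 − 1.960 × 5.2515) = −(-9.6596) = 9.6596%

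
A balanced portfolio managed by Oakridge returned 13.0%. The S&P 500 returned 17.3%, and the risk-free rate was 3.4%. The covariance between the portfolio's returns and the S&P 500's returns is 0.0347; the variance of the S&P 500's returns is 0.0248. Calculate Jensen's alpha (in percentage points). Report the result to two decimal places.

-9.85

β = Cov / Var = 0.0347 / 0.0248 = 1.3992
E[R] = Rf + β(Rm − Rf) = 3.4% + 1.3992 × (17.3% − 3.4%) = 22.8489%
α = Rp − E[R] = 13.0% − 22.8489% = -9.8489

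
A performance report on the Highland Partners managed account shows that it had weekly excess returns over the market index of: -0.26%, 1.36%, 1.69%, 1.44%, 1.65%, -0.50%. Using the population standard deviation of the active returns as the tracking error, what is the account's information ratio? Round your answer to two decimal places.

0.98

r̄ = (-0.26 + 1.36 + 1.69 + 1.44 + 1.65 − 0.5) / 6 = 5.380 / 6 = 0.8967%
Σ(r − r̄)² = (-0.26 − 0.8967)² + (1.36 − 0.8967)² + … = 4.9953
σ = √[4.9953 / 6] = 0.9124%
IR = r̄ / tracking error = 0.8967 / 0.9124 = 0.9828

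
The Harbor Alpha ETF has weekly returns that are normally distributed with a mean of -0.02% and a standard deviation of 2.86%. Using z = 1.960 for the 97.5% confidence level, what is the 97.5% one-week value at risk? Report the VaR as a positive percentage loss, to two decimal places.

VaR (as % loss) = −(μ − z·σ) = −(-0.02% − 1.960 × 2.86%) = −(-5.6256%) = 5.6256%

5.63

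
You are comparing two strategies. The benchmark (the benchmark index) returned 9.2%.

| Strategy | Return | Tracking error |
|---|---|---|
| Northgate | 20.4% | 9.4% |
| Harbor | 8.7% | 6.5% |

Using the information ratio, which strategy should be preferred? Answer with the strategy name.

Northgate

Northgate: IR = (20.4% − 9.2%) / 9.4% = 1.191
Harbor: IR = (8.7% − 9.2%) / 6.5% = -0.077
Highest: Northgate (1.191).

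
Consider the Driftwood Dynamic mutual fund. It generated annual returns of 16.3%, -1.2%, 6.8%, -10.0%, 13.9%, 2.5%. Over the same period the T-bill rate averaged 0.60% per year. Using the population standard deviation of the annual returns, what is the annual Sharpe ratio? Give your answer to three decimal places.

r̄ = (16.3 − 1.2 + 6.8 − 10 + 13.9 + 2.5) / 6 = 28.30 / 6 = 4.7167%
Σ(r − r̄)² = (16.3 − 4.7167)² + (-1.2 − 4.7167)² + (6.8 − 4.7167)² + … = 479.3483
σ = √[479.3483 / 6] = 8.9382%
Sharpe = (r̄ − rf) / σ = (4.7167 − 0.6) / 8.9382 = 4.1167 / 8.9382 = 0.4606

0.461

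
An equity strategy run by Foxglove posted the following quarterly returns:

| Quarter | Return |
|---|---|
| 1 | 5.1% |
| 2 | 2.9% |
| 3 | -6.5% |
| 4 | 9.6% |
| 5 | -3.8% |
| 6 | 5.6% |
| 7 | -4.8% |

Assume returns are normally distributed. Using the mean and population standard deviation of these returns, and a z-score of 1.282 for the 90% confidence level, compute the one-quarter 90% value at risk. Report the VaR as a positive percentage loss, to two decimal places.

6.16

r̄ = (5.1 + 2.9 − 6.5 + 9.6 − 3.8 + 5.6 − 4.8) / 7 = 8.10 / 7 = 1.1571%
Population std dev = √[228.2971 / 7] = 5.7109%
VaR = −(r̄ − z·σ) = −(1.1571 − 1.282 × 5.7109) = −(-6.1643) = 6.1643%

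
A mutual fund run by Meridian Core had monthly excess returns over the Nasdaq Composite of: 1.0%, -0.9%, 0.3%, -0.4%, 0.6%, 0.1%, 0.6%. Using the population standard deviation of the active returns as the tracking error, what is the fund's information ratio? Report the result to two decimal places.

Mean return μ = 1.30 / 7 = 0.1857%
Population std dev = √[2.5486 / 7] = 0.6034%
IR = μ / tracking error = 0.1857 / 0.6034 = 0.3078

0.31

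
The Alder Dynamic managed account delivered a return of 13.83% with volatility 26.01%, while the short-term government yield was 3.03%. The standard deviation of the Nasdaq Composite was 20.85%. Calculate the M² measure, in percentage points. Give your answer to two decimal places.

Sharpe = (Rp − Rf) / σp = (13.83% − 3.03%) / 26.01% = 0.4152
M² = Rf + Sharpe × σm = 3.03% + 0.4152 × 20.85% = 11.6869%

11.69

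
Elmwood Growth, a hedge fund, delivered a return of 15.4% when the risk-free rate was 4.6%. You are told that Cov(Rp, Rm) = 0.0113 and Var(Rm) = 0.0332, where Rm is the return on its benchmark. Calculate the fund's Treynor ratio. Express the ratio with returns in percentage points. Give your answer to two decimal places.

31.73

β = Cov / Var = 0.0113 / 0.0332 = 0.3404
Treynor = (Rp − Rf) / β = (15.4% − 4.6%) / 0.3404 = 10.80 / 0.3404 = 31.7274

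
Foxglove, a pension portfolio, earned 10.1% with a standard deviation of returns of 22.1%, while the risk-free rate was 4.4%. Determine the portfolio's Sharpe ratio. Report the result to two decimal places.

0.26

Sharpe = (Rp − Rf) / σp = (10.1% − 4.4%) / 22.1% = 5.70% / 22.1% = 0.2579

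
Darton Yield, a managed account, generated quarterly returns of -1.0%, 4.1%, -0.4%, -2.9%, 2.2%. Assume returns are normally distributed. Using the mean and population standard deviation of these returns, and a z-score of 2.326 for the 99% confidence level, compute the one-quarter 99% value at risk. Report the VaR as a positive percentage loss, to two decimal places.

Mean return r̄ = 2.00 / 5 = 0.4000%
Population σ = √[Σ(r − r̄)² / 5] = √[30.4200 / 5] = √6.0840 = 2.4666%
VaR = −(r̄ − z·σ) = −(0.4000 − 2.326 × 2.4666) = −(-5.3373) = 5.3373%

5.34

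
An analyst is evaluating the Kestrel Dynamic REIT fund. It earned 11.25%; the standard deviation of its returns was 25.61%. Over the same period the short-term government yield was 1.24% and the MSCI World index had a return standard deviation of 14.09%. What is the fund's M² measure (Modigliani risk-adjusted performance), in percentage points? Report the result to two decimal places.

Sharpe = (Rp − Rf) / σp = (11.25% − 1.24%) / 25.61% = 0.3909
M² = Rf + Sharpe × σm = 1.24% + 0.3909 × 14.09% = 6.7478%

6.75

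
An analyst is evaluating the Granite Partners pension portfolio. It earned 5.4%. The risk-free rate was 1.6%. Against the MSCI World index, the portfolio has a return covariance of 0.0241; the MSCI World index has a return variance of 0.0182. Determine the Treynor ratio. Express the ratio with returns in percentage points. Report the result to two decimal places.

β = Cov / Var = 0.0241 / 0.0182 = 1.3242
Treynor = (Rp − Rf) / β = (5.4% − 1.6%) / 1.3242 = 3.80 / 1.3242 = 2.8697

2.87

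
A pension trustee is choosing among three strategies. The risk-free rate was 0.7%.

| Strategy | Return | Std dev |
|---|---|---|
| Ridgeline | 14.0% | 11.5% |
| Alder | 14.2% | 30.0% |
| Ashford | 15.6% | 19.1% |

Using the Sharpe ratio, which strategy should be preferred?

Ridgeline

Ridgeline: Sharpe ratio = (14.0% − 0.7%) / 11.5% = 1.157
Alder: Sharpe ratio = (14.2% − 0.7%) / 30.0% = 0.450
Ashford: Sharpe ratio = (15.6% − 0.7%) / 19.1% = 0.780
Highest: Ridgeline (1.157).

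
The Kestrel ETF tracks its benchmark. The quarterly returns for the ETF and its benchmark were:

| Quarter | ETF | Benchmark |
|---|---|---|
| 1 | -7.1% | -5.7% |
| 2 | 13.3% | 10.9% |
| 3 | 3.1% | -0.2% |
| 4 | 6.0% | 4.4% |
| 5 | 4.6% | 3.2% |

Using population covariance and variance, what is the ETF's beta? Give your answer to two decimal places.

r̄p = 3.9800%,  r̄m = 2.5200%
Cov = Σ(rp − r̄p)(rm − r̄m) / 5 = 35.1584
Var(rm) = Σ(rm − r̄m)² / 5 = 29.8376
β = Cov / Var = 35.1584 / 29.8376 = 1.1783

1.18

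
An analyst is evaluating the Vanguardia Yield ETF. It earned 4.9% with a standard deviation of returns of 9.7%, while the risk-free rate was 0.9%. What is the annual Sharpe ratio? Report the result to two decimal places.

0.41

Sharpe = (Rp − Rf) / σp = (4.9% − 0.9%) / 9.7% = 4.00% / 9.7% = 0.4124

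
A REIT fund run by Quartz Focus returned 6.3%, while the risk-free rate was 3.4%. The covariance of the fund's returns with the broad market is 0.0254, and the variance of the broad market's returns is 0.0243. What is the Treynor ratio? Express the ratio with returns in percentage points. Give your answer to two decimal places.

β = Cov / Var = 0.0254 / 0.0243 = 1.0453
Treynor = (Rp − Rf) / β = (6.3% − 3.4%) / 1.0453 = 2.90 / 1.0453 = 2.7743

2.77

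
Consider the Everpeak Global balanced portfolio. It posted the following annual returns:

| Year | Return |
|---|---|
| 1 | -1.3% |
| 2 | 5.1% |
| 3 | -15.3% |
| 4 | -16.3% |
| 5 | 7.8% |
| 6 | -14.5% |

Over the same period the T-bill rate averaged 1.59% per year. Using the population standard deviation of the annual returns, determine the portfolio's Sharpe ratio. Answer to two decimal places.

μ = (-1.3 + 5.1 − 15.3 − 16.3 + 7.8 − 14.5) / 6 = -34.50 / 6 = -5.7500%
Population std dev = √[600.1950 / 6] = 10.0016%
Sharpe = (μ − rf) / σ = (-5.7500 − 1.59) / 10.0016 = -7.3400 / 10.0016 = -0.7339

-0.73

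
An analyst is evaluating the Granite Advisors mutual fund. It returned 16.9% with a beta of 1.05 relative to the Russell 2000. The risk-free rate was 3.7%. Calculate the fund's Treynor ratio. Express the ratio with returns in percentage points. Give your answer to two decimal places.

12.57

Treynor = (Rp − Rf) / β = (16.9% − 3.7%) / 1.05 = 13.20 / 1.05 = 12.5714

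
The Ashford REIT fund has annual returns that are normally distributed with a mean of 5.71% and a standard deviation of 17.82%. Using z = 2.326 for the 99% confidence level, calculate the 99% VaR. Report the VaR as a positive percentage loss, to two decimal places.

VaR (as % loss) = −(μ − z·σ) = −(5.71% − 2.326 × 17.82%) = −(-35.73932%) = 35.73932%

35.74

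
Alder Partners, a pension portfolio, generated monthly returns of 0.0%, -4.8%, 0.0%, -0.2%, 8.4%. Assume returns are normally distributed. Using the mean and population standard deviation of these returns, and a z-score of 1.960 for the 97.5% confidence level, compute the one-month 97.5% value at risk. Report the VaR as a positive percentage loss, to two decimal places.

r̄ = (0 − 4.8 + 0 − 0.2 + 8.4) / 5 = 0.6800%
Population std dev = √[91.3280 / 5] = 4.2738%
VaR = −(r̄ − z·σ) = −(0.6800 − 1.960 × 4.2738) = −(-7.6966) = 7.6966%

7.70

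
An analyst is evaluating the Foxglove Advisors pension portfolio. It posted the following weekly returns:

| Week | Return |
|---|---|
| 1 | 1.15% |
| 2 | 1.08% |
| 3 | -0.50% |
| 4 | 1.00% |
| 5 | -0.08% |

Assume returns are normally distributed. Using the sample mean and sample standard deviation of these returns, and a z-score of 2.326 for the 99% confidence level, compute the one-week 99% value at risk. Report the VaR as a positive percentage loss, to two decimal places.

Mean return r̄ = 2.650 / 5 = 0.5300%
Sample σ = √[Σ(r − r̄)² / 4] = √[2.3408 / 4] = √0.5852 = 0.7650%
VaR = −(r̄ − z·σ) = −(0.5300 − 2.326 × 0.7650) = −(-1.2494) = 1.2494%

1.25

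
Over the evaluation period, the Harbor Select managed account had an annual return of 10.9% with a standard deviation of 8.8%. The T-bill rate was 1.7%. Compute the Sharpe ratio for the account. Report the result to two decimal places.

1.05

Sharpe = (Rp − Rf) / σp = (10.9% − 1.7%) / 8.8% = 9.20% / 8.8% = 1.0455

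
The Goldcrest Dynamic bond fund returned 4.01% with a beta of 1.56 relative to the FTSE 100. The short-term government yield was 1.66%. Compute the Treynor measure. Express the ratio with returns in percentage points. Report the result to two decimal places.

Treynor = (Rp − Rf) / β = (4.01% − 1.66%) / 1.56 = 2.35 / 1.56 = 1.5064

1.51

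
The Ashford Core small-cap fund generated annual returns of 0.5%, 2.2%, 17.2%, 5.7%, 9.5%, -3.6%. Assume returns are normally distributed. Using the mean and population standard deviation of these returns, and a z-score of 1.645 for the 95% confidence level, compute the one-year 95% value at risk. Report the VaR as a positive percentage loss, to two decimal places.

Mean return μ = 31.50 / 6 = 5.2500%
Σ(r − μ)² = (0.5 − 5.2500)² + (2.2 − 5.2500)² + (17.2 − 5.2500)² + … = 271.2550
σ = √[271.2550 / 6] = 6.7238%
VaR = −(μ − z·σ) = −(5.2500 − 1.645 × 6.7238) = −(-5.8107) = 5.8107%

5.81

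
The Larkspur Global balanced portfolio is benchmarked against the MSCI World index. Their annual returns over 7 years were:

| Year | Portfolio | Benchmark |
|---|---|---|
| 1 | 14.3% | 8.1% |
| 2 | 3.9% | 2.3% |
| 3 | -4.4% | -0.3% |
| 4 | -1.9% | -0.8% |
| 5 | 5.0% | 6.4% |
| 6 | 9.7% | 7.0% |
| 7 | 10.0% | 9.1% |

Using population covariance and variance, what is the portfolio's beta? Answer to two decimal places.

1.52

r̄p = 5.2286%,  r̄m = 4.5429%
Cov = Σ(rp − r̄p)(rm − r̄m) / 7 = 21.7531
Var(rm) = Σ(rm − r̄m)² / 7 = 14.2767
β = Cov / Var = 21.7531 / 14.2767 = 1.5237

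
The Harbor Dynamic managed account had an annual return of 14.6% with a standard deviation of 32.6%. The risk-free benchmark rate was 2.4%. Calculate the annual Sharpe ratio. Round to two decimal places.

Sharpe = (Rp − Rf) / σp = (14.6% − 2.4%) / 32.6% = 12.20% / 32.6% = 0.3742

0.37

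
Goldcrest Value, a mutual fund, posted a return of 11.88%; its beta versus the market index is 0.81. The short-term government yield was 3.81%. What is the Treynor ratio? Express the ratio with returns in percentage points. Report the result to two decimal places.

Treynor = (Rp − Rf) / β = (11.88% − 3.81%) / 0.81 = 8.07 / 0.81 = 9.9630

9.96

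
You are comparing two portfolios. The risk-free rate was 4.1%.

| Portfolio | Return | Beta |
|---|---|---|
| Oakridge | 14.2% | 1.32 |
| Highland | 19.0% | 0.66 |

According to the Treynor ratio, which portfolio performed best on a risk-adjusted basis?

Highland

Oakridge: Treynor = (14.2% − 4.1%) / 1.32 = 7.652
Highland: Treynor = (19.0% − 4.1%) / 0.66 = 22.576
Highest: Highland (22.576).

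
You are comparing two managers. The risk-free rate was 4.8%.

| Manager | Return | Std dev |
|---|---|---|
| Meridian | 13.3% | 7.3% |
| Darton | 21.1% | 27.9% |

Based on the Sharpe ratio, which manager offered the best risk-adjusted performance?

Meridian

Meridian: Sharpe ratio = (13.3% − 4.8%) / 7.3% = 1.164
Darton: Sharpe ratio = (21.1% − 4.8%) / 27.9% = 0.584
Highest: Meridian (1.164).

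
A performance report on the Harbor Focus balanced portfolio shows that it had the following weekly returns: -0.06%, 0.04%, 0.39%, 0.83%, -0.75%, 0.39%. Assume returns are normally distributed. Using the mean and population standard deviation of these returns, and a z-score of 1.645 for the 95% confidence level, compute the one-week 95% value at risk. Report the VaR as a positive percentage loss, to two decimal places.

Mean return r̄ = 0.840 / 6 = 0.1400%
Σ(r − r̄)² = (-0.06 − 0.1400)² + (0.04 − 0.1400)² + … = 1.4432
population σ = √(1.4432 / 6) = √0.2405 = 0.4904%
VaR = −(r̄ − z·σ) = −(0.1400 − 1.645 × 0.4904) = −(-0.6667) = 0.6667%

0.67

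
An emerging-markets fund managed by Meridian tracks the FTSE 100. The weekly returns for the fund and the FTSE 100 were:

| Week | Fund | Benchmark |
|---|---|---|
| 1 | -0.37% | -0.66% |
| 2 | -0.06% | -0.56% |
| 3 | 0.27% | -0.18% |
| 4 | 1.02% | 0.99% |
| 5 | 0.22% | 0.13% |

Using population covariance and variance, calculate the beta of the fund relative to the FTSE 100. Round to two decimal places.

r̄p = 0.2160%,  r̄m = -0.0560%
Cov = Σ(rp − r̄p)(rm − r̄m) / 5 = 0.2656
Var(rm) = Σ(rm − r̄m)² / 5 = 0.3526
β = Cov / Var = 0.2656 / 0.3526 = 0.7533

0.75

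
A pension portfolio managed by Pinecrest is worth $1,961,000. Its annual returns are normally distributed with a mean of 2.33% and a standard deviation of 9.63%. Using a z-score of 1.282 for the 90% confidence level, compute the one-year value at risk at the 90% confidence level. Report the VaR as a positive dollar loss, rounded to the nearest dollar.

Return at the 90% tail: μ − z·σ = 2.33% − 1.282 × 9.63% = 2.33 − 12.34566 = -10.01566%
VaR = −(-10.01566%) × $1,961,000 = 10.01566% × $1,961,000 = $196,407

$196,407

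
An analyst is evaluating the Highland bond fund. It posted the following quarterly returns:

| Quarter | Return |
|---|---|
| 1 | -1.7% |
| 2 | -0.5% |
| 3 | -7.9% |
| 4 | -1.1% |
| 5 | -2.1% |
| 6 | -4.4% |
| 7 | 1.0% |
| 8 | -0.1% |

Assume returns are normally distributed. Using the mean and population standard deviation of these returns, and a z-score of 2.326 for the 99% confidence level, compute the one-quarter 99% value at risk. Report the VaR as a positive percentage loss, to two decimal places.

8.27

r̄ = (-1.7 − 0.5 − 7.9 − 1.1 − 2.1 − 4.4 + 1 − 0.1) / 8 = -2.1000%
Σ(r − r̄)² = (-1.7 − (-2.1000))² + (-0.5 − (-2.1000))² + (-7.9 − (-2.1000))² + … = 56.2600
σ = √[56.2600 / 8] = 2.6519%
VaR = −(r̄ − z·σ) = −(-2.1000 − 2.326 × 2.6519) = −(-8.2683) = 8.2683%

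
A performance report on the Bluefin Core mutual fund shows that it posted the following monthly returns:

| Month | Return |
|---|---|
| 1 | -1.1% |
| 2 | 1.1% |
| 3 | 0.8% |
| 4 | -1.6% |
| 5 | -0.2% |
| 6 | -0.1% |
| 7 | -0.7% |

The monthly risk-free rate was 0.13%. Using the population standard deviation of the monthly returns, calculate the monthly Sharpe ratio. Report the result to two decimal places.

-0.43

Mean return r̄ = -1.80 / 7 = -0.2571%
Σ(r − r̄)² = (-1.1 − (-0.2571))² + (1.1 − (-0.2571))² + … = 5.6971
σ = √[5.6971 / 7] = 0.9021%
Sharpe = (r̄ − rf) / σ = (-0.2571 − 0.13) / 0.9021 = -0.3871 / 0.9021 = -0.4291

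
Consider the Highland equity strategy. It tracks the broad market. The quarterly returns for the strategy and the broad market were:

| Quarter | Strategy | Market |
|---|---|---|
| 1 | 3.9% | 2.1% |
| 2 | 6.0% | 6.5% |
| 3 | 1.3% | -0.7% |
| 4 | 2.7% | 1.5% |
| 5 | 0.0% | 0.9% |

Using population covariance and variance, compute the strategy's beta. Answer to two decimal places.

0.75

r̄p = 2.7800%,  r̄m = 2.0600%
Cov = Σ(rp − r̄p)(rm − r̄m) / 5 = 4.3392
Var(rm) = Σ(rm − r̄m)² / 5 = 5.7984
β = Cov / Var = 4.3392 / 5.7984 = 0.7483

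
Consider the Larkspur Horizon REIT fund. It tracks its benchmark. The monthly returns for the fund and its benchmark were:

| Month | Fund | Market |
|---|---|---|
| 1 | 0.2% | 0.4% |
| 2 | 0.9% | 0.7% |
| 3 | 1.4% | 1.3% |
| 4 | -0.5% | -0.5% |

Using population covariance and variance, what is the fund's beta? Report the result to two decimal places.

r̄p = 0.5000%,  r̄m = 0.4750%
Cov = Σ(rp − r̄p)(rm − r̄m) / 4 = 0.4575
Var(rm) = Σ(rm − r̄m)² / 4 = 0.4219
β = Cov / Var = 0.4575 / 0.4219 = 1.0844

1.08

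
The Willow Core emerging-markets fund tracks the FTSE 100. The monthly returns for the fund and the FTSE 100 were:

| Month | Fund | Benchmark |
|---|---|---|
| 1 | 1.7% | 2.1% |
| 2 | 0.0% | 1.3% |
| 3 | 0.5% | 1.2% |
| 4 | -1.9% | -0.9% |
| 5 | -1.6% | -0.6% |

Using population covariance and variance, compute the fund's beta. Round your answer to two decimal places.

1.13

r̄p = -0.2600%,  r̄m = 0.6200%
Cov = Σ(rp − r̄p)(rm − r̄m) / 5 = 1.5292
Var(rm) = Σ(rm − r̄m)² / 5 = 1.3576
β = Cov / Var = 1.5292 / 1.3576 = 1.1264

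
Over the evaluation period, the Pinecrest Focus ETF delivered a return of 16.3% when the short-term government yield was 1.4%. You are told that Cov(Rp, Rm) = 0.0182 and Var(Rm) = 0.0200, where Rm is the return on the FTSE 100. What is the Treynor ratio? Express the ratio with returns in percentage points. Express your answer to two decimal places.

β = Cov / Var = 0.0182 / 0.0200 = 0.9100
Treynor = (Rp − Rf) / β = (16.3% − 1.4%) / 0.9100 = 14.90 / 0.9100 = 16.3736

16.37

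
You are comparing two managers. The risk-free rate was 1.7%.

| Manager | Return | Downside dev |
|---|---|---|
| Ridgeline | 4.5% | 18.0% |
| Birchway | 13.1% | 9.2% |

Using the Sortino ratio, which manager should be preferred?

Ridgeline: Sortino ratio = (4.5% − 1.7%) / 18.0% = 0.156
Birchway: Sortino ratio = (13.1% − 1.7%) / 9.2% = 1.239
Highest: Birchway (1.239).

Birchway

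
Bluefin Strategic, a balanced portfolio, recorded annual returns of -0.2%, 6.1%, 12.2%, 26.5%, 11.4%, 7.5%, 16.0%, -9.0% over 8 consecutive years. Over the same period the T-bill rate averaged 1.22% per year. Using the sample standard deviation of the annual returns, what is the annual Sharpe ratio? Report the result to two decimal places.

0.71

r̄ = (-0.2 + 6.1 + 12.2 + 26.5 + 11.4 + 7.5 + 16 − 9) / 8 = 70.50 / 8 = 8.8125%
Sample std dev = √[790.2688 / 7] = 10.6252%
Sharpe = (r̄ − rf) / σ = (8.8125 − 1.22) / 10.6252 = 7.5925 / 10.6252 = 0.7146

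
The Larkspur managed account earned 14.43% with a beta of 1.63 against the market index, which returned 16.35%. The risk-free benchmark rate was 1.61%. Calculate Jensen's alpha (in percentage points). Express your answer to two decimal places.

-11.21

CAPM expected return = Rf + β(Rm − Rf) = 1.61% + 1.63 × (16.35% − 1.61%) = 1.61 + 1.63 × 14.74 = 25.6362%
Jensen's α = Rp − E[R] = 14.43% − 25.6362% = -11.2062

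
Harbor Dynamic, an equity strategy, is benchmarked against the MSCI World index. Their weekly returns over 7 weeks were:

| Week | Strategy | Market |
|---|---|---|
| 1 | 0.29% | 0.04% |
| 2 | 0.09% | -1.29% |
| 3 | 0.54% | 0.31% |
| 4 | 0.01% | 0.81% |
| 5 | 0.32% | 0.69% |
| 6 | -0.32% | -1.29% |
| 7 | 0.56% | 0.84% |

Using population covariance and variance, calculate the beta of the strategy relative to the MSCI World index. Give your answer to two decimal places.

r̄p = 0.2129%,  r̄m = 0.0157%
Cov = Σ(rp − r̄p)(rm − r̄m) / 7 = 0.1645
Var(rm) = Σ(rm − r̄m)² / 7 = 0.7517
β = Cov / Var = 0.1645 / 0.7517 = 0.2188

0.22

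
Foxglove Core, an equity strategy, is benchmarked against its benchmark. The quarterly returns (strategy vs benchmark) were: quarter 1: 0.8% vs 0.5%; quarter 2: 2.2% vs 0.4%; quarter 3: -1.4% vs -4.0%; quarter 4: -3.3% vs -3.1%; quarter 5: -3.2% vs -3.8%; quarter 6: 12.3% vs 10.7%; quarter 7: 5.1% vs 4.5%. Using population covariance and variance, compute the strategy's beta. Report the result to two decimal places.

1.02

r̄p = 1.7857%,  r̄m = 0.7429%
Cov = Σ(rp − r̄p)(rm − r̄m) / 7 = 24.9349
Var(rm) = Σ(rm − r̄m)² / 7 = 24.4767
β = Cov / Var = 24.9349 / 24.4767 = 1.0187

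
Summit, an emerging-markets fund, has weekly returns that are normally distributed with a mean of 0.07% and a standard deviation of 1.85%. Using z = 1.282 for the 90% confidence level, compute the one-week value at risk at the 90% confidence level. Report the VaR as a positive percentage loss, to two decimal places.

VaR (as % loss) = −(μ − z·σ) = −(0.07% − 1.282 × 1.85%) = −(-2.3017%) = 2.3017%

2.30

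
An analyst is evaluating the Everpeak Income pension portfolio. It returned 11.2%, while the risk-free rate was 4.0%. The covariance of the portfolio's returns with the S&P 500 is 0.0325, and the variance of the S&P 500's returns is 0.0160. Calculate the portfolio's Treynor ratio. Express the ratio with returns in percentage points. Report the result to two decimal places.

3.54

β = Cov / Var = 0.0325 / 0.0160 = 2.0313
Treynor = (Rp − Rf) / β = (11.2% − 4.0%) / 2.0313 = 7.20 / 2.0313 = 3.5445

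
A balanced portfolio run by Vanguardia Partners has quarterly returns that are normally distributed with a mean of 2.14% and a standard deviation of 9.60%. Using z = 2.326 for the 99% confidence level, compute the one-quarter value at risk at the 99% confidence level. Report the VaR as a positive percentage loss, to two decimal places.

VaR (as % loss) = −(μ − z·σ) = −(2.14% − 2.326 × 9.60%) = −(-20.1896%) = 20.1896%

20.19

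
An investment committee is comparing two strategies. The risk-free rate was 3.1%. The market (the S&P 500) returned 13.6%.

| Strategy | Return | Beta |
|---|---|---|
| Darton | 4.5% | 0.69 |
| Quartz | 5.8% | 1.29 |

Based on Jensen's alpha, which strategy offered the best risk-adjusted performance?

Darton: α = 4.5% − [3.1% + 0.69 × (13.6% − 3.1%)] = -5.845
Quartz: α = 5.8% − [3.1% + 1.29 × (13.6% − 3.1%)] = -10.845
Highest: Darton (-5.845).

Darton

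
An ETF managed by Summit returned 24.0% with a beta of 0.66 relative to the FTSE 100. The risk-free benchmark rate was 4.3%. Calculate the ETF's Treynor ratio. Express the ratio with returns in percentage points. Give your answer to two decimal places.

Treynor = (Rp − Rf) / β = (24.0% − 4.3%) / 0.66 = 19.70 / 0.66 = 29.8485

29.85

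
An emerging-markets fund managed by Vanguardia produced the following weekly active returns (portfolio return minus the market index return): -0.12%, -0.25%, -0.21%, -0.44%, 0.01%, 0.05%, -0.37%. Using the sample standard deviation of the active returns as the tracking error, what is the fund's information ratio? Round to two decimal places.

-1.04

r̄ = (-0.12 − 0.25 − 0.21 − 0.44 + 0.01 + 0.05 − 0.37) / 7 = -0.1900%
Σ(r − r̄)² = (-0.12 − (-0.1900))² + (-0.25 − (-0.1900))² + (-0.21 − (-0.1900))² + … = 0.2014
sample σ = √(0.2014 / 6) = √0.0336 = 0.1833%
IR = r̄ / tracking error = -0.1900 / 0.1833 = -1.0366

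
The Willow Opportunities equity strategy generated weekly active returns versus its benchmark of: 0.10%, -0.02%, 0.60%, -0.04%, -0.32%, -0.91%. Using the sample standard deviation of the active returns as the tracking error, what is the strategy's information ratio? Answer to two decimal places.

-0.20

r̄ = (0.1 − 0.02 + 0.6 − 0.04 − 0.32 − 0.91) / 6 = -0.0983%
Σ(r − r̄)² = (0.1 − (-0.0983))² + (-0.02 − (-0.0983))² + (0.6 − (-0.0983))² + … = 1.2445
sample σ = √(1.2445 / 5) = √0.2489 = 0.4989%
IR = r̄ / tracking error = -0.0983 / 0.4989 = -0.1970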